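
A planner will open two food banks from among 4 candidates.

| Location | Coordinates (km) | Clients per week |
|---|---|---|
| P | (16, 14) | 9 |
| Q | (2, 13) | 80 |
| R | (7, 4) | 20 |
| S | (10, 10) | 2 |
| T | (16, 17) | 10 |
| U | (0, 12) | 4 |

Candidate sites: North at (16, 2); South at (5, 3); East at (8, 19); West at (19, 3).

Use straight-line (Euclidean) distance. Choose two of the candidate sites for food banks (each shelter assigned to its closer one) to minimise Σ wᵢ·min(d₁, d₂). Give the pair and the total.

{South, East}, total 949.3

Evaluate every pair (each demand assigned to the nearer of the two):
  {South, East}: total = 949.3
  {North, East}: total = 1091.5
  {East, West}: total = 1148.0
  {South, West}: total = 1184.1
  {North, South}: total = 1196.3
  {North, West}: total = 1950.0
Best pair: {South, East} with total 949.3.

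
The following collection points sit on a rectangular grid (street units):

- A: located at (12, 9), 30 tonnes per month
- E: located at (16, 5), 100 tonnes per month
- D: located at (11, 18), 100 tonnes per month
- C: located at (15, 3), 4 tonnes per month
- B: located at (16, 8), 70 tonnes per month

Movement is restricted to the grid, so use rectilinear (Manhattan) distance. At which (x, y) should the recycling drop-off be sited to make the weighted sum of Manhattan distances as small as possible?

Manhattan distance separates: Σwᵢ(|x−xᵢ|+|y−yᵢ|) = Σwᵢ|x−xᵢ| + Σwᵢ|y−yᵢ|, so x and y are optimised independently as 1-D weighted medians.
Total weight W = 304; half = 152.
x-coordinate, sorted with cumulative weight:
  x=11 (D, w=100) cum 100
  x=12 (A, w=30) cum 130
  x=15 (C, w=4) cum 134
  x=16 (E, w=100) cum 234  ← median
  x=16 (B, w=70) cum 304
⇒ x* = 16
y-coordinate, sorted with cumulative weight:
  y=3 (C, w=4) cum 4
  y=5 (E, w=100) cum 104
  y=8 (B, w=70) cum 174  ← median
  y=9 (A, w=30) cum 204
  y=18 (D, w=100) cum 304
⇒ y* = 8

(16, 8)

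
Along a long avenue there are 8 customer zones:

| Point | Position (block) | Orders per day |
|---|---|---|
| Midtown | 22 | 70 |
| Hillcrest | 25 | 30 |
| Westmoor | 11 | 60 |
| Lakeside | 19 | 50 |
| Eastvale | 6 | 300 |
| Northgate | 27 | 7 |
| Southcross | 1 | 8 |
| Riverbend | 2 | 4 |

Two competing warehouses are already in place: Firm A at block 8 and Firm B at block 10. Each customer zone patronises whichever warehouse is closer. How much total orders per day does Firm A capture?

The indifferent point is the midpoint (8+10)/2 = 9; customer zones left of it (closer to Firm A at 8) go to Firm A, those right go to Firm B.
  Southcross at 1 (w=8) → Firm A
  Riverbend at 2 (w=4) → Firm A
  Eastvale at 6 (w=300) → Firm A
  Westmoor at 11 (w=60) → Firm B
  Lakeside at 19 (w=50) → Firm B
  Midtown at 22 (w=70) → Firm B
  Hillcrest at 25 (w=30) → Firm B
  Northgate at 27 (w=7) → Firm B
Firm A captures 312; Firm B captures 217.

312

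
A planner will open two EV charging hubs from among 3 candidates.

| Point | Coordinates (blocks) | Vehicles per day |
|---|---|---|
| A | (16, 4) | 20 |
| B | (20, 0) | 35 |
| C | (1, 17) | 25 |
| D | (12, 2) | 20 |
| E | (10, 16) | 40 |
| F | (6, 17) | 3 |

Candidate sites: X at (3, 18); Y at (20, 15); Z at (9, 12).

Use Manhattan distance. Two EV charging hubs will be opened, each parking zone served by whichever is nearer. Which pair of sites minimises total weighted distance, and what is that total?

{Y, Z}, total 1634

Evaluate every pair (each demand assigned to the nearer of the two):
  {Y, Z}: total = 1634
  {X, Z}: total = 1652
  {X, Y}: total = 1692
Best pair: {Y, Z} with total 1634.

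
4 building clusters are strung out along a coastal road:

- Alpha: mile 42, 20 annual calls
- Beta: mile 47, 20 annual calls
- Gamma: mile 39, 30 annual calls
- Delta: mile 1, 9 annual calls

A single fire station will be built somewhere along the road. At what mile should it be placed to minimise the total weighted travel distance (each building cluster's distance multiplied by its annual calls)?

For a sum of weighted absolute distances on a line, the optimum is the weighted median (not the mean). Total weight W = 79; half-weight = 39.5.
Sort by position and accumulate weight:
  mile 1 (Delta, w=9) → cum 9
  mile 39 (Gamma, w=30) → cum 39
  mile 42 (Alpha, w=20) → cum 59  ≥ 39.5 → median here
  mile 47 (Beta, w=20) → cum 79
Optimal location: mile 42.

x = 42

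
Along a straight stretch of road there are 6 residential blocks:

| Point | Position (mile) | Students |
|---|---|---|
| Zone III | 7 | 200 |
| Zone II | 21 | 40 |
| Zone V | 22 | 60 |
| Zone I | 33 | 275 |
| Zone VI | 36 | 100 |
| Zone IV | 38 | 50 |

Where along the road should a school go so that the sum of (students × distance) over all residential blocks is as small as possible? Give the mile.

x = 33

For a sum of weighted absolute distances on a line, the optimum is the weighted median (not the mean). Total weight W = 725; half-weight = 362.5.
Sort by position and accumulate weight:
  mile 7 (Zone III, w=200) → cum 200
  mile 21 (Zone II, w=40) → cum 240
  mile 22 (Zone V, w=60) → cum 300
  mile 33 (Zone I, w=275) → cum 575  ≥ 362.5 → median here
  mile 36 (Zone VI, w=100) → cum 675
  mile 38 (Zone IV, w=50) → cum 725
Optimal location: mile 33.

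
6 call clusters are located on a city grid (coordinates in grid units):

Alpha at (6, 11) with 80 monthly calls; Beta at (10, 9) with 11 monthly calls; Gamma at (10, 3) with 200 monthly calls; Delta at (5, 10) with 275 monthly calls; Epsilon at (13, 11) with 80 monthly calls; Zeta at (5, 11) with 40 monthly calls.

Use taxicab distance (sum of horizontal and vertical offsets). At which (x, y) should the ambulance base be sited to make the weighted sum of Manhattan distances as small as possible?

(6, 10)

Manhattan distance separates: Σwᵢ(|x−xᵢ|+|y−yᵢ|) = Σwᵢ|x−xᵢ| + Σwᵢ|y−yᵢ|, so x and y are optimised independently as 1-D weighted medians.
Total weight W = 686; half = 343.
x-coordinate, sorted with cumulative weight:
  x=5 (Delta, w=275) cum 275
  x=5 (Zeta, w=40) cum 315
  x=6 (Alpha, w=80) cum 395  ← median
  x=10 (Beta, w=11) cum 406
  x=10 (Gamma, w=200) cum 606
  x=13 (Epsilon, w=80) cum 686
⇒ x* = 6
y-coordinate, sorted with cumulative weight:
  y=3 (Gamma, w=200) cum 200
  y=9 (Beta, w=11) cum 211
  y=10 (Delta, w=275) cum 486  ← median
  y=11 (Alpha, w=80) cum 566
  y=11 (Epsilon, w=80) cum 646
  y=11 (Zeta, w=40) cum 686
⇒ y* = 10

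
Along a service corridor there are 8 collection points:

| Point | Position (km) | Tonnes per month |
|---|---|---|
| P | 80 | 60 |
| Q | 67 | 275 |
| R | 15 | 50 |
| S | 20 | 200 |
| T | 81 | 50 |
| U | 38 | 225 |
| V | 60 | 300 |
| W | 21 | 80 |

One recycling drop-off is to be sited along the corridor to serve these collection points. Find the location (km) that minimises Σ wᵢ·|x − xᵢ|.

x = 60

For a sum of weighted absolute distances on a line, the optimum is the weighted median (not the mean). Total weight W = 1240; half-weight = 620.
Sort by position and accumulate weight:
  km 15 (R, w=50) → cum 50
  km 20 (S, w=200) → cum 250
  km 21 (W, w=80) → cum 330
  km 38 (U, w=225) → cum 555
  km 60 (V, w=300) → cum 855  ≥ 620 → median here
  km 67 (Q, w=275) → cum 1130
  km 80 (P, w=60) → cum 1190
  km 81 (T, w=50) → cum 1240
Optimal location: km 60.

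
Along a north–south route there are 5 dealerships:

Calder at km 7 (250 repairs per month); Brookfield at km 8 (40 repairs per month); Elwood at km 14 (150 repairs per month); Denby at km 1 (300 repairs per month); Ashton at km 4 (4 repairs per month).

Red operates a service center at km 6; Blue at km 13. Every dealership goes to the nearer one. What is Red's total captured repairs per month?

The indifferent point is the midpoint (6+13)/2 = 9.5; dealerships left of it (closer to Red at 6) go to Red, those right go to Blue.
  Denby at 1 (w=300) → Red
  Ashton at 4 (w=4) → Red
  Calder at 7 (w=250) → Red
  Brookfield at 8 (w=40) → Red
  Elwood at 14 (w=150) → Blue
Red captures 594; Blue captures 150.

594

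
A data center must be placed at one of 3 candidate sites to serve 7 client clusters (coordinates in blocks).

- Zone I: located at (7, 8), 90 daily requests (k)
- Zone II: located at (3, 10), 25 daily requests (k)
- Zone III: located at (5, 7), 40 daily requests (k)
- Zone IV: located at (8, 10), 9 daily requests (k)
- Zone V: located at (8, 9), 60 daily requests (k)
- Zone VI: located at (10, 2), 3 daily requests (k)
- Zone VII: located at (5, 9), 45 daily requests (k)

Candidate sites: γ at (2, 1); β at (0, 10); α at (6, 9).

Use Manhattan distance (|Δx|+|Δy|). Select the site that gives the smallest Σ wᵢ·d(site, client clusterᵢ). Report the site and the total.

Total weighted distance at each candidate:
  γ (2, 1): total = 3187
  β (0, 10): total = 2141
  α (6, 9): total = 625
Minimum is at α with total 625 blocks.

α, total 625 blocks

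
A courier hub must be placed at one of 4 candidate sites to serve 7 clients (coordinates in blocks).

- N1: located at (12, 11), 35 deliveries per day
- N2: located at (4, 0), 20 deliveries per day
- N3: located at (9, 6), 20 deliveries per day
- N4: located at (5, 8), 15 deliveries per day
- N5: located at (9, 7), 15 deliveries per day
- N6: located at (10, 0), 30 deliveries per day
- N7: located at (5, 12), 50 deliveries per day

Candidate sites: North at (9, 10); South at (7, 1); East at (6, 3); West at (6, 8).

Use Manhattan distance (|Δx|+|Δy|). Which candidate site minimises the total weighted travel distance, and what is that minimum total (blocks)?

Total weighted distance at each candidate:
  North (9, 10): total = 1285
  South (7, 1): total = 1770
  East (6, 3): total = 1615
  West (6, 8): total = 1300
Minimum is at North with total 1285 blocks.

North, total 1285 blocks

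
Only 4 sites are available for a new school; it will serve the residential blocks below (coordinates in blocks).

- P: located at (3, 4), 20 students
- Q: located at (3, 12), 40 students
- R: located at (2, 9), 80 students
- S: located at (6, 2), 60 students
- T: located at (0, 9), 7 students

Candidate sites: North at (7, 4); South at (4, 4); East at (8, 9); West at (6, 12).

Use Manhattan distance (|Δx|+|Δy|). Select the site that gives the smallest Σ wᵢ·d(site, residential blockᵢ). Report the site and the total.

South, total 1243 blocks

Total weighted distance at each candidate:
  North (7, 4): total = 1624
  South (4, 4): total = 1243
  East (8, 9): total = 1596
  West (6, 12): total = 1563
Minimum is at South with total 1243 blocks.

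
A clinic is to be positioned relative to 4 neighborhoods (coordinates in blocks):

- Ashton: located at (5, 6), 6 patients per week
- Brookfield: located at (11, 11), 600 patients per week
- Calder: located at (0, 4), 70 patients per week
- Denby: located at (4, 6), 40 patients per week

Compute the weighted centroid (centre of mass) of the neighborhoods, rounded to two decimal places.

The minimiser of Σwᵢ‖p−pᵢ‖² is the weighted centroid p* = (Σwᵢpᵢ)/(Σwᵢ).
Σwᵢ = 716.
Σwᵢxᵢ = 6·5 + 600·11 + 70·0 + 40·4 = 6790.
Σwᵢyᵢ = 6·6 + 600·11 + 70·4 + 40·6 = 7156.
x* = 6790/716 = 9.48, y* = 7156/716 = 9.99.

(9.48, 9.99)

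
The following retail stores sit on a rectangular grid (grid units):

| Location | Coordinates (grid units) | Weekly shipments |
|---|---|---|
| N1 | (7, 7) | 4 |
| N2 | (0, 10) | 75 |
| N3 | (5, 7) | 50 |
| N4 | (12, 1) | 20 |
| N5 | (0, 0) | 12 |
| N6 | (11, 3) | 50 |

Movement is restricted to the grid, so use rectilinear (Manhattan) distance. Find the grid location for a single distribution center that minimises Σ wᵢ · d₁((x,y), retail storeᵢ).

Manhattan distance separates: Σwᵢ(|x−xᵢ|+|y−yᵢ|) = Σwᵢ|x−xᵢ| + Σwᵢ|y−yᵢ|, so x and y are optimised independently as 1-D weighted medians.
Total weight W = 211; half = 105.5.
x-coordinate, sorted with cumulative weight:
  x=0 (N2, w=75) cum 75
  x=0 (N5, w=12) cum 87
  x=5 (N3, w=50) cum 137  ← median
  x=7 (N1, w=4) cum 141
  x=11 (N6, w=50) cum 191
  x=12 (N4, w=20) cum 211
⇒ x* = 5
y-coordinate, sorted with cumulative weight:
  y=0 (N5, w=12) cum 12
  y=1 (N4, w=20) cum 32
  y=3 (N6, w=50) cum 82
  y=7 (N1, w=4) cum 86
  y=7 (N3, w=50) cum 136  ← median
  y=10 (N2, w=75) cum 211
⇒ y* = 7

(5, 7)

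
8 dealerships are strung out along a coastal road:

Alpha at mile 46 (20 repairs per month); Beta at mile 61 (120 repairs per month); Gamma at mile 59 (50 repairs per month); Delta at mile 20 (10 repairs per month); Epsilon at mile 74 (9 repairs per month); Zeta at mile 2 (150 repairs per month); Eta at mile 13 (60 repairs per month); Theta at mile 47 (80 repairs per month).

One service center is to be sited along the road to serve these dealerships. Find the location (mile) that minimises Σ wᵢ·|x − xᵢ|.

x = 47

For a sum of weighted absolute distances on a line, the optimum is the weighted median (not the mean). Total weight W = 499; half-weight = 249.5.
Sort by position and accumulate weight:
  mile 2 (Zeta, w=150) → cum 150
  mile 13 (Eta, w=60) → cum 210
  mile 20 (Delta, w=10) → cum 220
  mile 46 (Alpha, w=20) → cum 240
  mile 47 (Theta, w=80) → cum 320  ≥ 249.5 → median here
  mile 59 (Gamma, w=50) → cum 370
  mile 61 (Beta, w=120) → cum 490
  mile 74 (Epsilon, w=9) → cum 499
Optimal location: mile 47.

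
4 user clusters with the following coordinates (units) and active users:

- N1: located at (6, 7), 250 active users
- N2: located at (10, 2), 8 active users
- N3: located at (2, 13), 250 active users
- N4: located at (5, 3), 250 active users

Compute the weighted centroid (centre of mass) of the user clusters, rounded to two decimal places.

(4.39, 7.61)

The minimiser of Σwᵢ‖p−pᵢ‖² is the weighted centroid p* = (Σwᵢpᵢ)/(Σwᵢ).
Σwᵢ = 758.
Σwᵢxᵢ = 250·6 + 8·10 + 250·2 + 250·5 = 3330.
Σwᵢyᵢ = 250·7 + 8·2 + 250·13 + 250·3 = 5766.
x* = 3330/758 = 4.39, y* = 5766/758 = 7.61.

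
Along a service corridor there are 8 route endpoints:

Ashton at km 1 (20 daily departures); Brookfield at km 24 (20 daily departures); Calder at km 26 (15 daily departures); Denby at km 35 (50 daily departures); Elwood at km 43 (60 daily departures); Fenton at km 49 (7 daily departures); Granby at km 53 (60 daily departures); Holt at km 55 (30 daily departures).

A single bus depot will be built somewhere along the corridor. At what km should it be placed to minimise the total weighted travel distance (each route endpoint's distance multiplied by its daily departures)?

For a sum of weighted absolute distances on a line, the optimum is the weighted median (not the mean). Total weight W = 262; half-weight = 131.
Sort by position and accumulate weight:
  km 1 (Ashton, w=20) → cum 20
  km 24 (Brookfield, w=20) → cum 40
  km 26 (Calder, w=15) → cum 55
  km 35 (Denby, w=50) → cum 105
  km 43 (Elwood, w=60) → cum 165  ≥ 131 → median here
  km 49 (Fenton, w=7) → cum 172
  km 53 (Granby, w=60) → cum 232
  km 55 (Holt, w=30) → cum 262
Optimal location: km 43.

x = 43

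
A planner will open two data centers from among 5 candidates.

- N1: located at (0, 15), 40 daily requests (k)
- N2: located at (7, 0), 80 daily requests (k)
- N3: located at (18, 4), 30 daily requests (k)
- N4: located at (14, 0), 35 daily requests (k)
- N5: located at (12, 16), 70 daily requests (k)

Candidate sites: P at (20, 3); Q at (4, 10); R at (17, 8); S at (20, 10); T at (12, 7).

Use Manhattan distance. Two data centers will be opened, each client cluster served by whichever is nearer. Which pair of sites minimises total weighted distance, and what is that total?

Evaluate every pair (each demand assigned to the nearer of the two):
  {Q, T}: total = 2535
  {P, Q}: total = 2785
  {P, T}: total = 2795
  {Q, R}: total = 2845
  {R, T}: total = 2855
  {S, T}: total = 2945
  {Q, S}: total = 3180
  {P, R}: total = 3555
  {P, S}: total = 3665
  {R, S}: total = 3845
Best pair: {Q, T} with total 2535.

{Q, T}, total 2535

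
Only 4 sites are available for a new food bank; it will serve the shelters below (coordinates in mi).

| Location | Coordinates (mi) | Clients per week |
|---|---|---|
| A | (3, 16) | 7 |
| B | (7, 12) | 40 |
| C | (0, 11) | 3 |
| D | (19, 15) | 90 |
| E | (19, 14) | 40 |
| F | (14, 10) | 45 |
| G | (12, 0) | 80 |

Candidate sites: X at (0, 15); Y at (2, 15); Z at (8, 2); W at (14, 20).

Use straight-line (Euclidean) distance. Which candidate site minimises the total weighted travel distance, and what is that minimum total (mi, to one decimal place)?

Z, total 3533.8 mi

Total weighted distance at each candidate:
  X (0, 15): total = 5015.5
  Y (2, 15): total = 4494.9
  Z (8, 2): total = 3533.8
  W (14, 20): total = 3563.9
Minimum is at Z with total 3533.8 mi.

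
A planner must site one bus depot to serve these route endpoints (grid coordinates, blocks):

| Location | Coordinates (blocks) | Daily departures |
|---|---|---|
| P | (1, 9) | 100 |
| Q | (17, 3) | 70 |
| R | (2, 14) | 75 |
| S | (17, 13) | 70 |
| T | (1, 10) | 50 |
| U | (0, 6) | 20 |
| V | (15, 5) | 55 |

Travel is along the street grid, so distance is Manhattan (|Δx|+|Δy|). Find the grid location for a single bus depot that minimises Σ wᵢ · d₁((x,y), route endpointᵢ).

(2, 9)

Manhattan distance separates: Σwᵢ(|x−xᵢ|+|y−yᵢ|) = Σwᵢ|x−xᵢ| + Σwᵢ|y−yᵢ|, so x and y are optimised independently as 1-D weighted medians.
Total weight W = 440; half = 220.
x-coordinate, sorted with cumulative weight:
  x=0 (U, w=20) cum 20
  x=1 (P, w=100) cum 120
  x=1 (T, w=50) cum 170
  x=2 (R, w=75) cum 245  ← median
  x=15 (V, w=55) cum 300
  x=17 (Q, w=70) cum 370
  x=17 (S, w=70) cum 440
⇒ x* = 2
y-coordinate, sorted with cumulative weight:
  y=3 (Q, w=70) cum 70
  y=5 (V, w=55) cum 125
  y=6 (U, w=20) cum 145
  y=9 (P, w=100) cum 245  ← median
  y=10 (T, w=50) cum 295
  y=13 (S, w=70) cum 365
  y=14 (R, w=75) cum 440
⇒ y* = 9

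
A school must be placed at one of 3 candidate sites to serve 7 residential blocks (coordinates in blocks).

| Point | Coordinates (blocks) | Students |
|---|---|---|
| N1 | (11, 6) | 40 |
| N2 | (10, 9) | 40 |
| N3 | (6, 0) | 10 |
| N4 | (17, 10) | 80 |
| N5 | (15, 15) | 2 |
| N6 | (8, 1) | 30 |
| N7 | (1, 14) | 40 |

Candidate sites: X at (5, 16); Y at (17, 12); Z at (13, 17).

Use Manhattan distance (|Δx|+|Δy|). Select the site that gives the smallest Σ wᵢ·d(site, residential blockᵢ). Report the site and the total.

Total weighted distance at each candidate:
  X (5, 16): total = 3532
  Y (17, 12): total = 2600
  Z (13, 17): total = 3318
Minimum is at Y with total 2600 blocks.

Y, total 2600 blocks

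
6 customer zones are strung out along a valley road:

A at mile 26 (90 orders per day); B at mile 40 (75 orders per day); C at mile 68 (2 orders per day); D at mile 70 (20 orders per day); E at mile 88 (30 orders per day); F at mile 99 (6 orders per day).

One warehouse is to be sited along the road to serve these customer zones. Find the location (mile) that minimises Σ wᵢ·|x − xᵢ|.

For a sum of weighted absolute distances on a line, the optimum is the weighted median (not the mean). Total weight W = 223; half-weight = 111.5.
Sort by position and accumulate weight:
  mile 26 (A, w=90) → cum 90
  mile 40 (B, w=75) → cum 165  ≥ 111.5 → median here
  mile 68 (C, w=2) → cum 167
  mile 70 (D, w=20) → cum 187
  mile 88 (E, w=30) → cum 217
  mile 99 (F, w=6) → cum 223
Optimal location: mile 40.

x = 40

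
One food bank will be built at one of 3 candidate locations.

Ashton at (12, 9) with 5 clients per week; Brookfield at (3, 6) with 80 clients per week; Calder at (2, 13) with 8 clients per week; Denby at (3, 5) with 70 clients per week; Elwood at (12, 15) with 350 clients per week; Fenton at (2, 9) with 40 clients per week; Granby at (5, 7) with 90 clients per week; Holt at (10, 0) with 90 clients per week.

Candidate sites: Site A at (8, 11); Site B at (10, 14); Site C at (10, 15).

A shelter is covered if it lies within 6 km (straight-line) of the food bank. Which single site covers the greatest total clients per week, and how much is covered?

Site A, covering 445

Coverage radius r = 6 km; a point is covered iff (Δx)²+(Δy)² ≤ 6² = 36.
  Site A (8, 11): covers {Ashton, Elwood, Granby} → 445
  Site B (10, 14): covers {Ashton, Elwood} → 355
  Site C (10, 15): covers {Elwood} → 350
Maximum coverage at Site A: 445 clients per week.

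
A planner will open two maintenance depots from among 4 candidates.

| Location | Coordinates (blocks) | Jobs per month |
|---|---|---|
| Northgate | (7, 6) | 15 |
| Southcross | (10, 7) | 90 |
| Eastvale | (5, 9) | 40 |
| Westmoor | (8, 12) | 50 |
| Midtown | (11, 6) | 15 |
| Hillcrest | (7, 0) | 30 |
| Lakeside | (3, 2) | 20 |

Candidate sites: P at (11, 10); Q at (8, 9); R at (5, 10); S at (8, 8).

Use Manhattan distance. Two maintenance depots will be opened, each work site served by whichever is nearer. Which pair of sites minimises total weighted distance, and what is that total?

{R, S}, total 1100

Evaluate every pair (each demand assigned to the nearer of the two):
  {R, S}: total = 1100
  {Q, S}: total = 1150
  {Q, R}: total = 1200
  {P, S}: total = 1225
  {P, Q}: total = 1290
  {P, R}: total = 1360
Best pair: {R, S} with total 1100.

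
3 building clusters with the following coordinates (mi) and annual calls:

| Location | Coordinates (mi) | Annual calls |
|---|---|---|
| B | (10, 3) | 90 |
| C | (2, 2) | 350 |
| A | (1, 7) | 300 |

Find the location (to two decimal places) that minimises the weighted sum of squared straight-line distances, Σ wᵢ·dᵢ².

(2.57, 4.15)

The minimiser of Σwᵢ‖p−pᵢ‖² is the weighted centroid p* = (Σwᵢpᵢ)/(Σwᵢ).
Σwᵢ = 740.
Σwᵢxᵢ = 90·10 + 350·2 + 300·1 = 1900.
Σwᵢyᵢ = 90·3 + 350·2 + 300·7 = 3070.
x* = 1900/740 = 2.57, y* = 3070/740 = 4.15.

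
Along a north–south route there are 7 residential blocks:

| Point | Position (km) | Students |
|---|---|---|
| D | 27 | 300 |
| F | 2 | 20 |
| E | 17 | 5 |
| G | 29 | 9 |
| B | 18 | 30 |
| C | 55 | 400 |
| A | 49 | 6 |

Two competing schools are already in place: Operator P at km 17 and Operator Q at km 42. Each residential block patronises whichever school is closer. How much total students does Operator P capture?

364

The indifferent point is the midpoint (17+42)/2 = 29.5; residential blocks left of it (closer to Operator P at 17) go to Operator P, those right go to Operator Q.
  F at 2 (w=20) → Operator P
  E at 17 (w=5) → Operator P
  B at 18 (w=30) → Operator P
  D at 27 (w=300) → Operator P
  G at 29 (w=9) → Operator P
  A at 49 (w=6) → Operator Q
  C at 55 (w=400) → Operator Q
Operator P captures 364; Operator Q captures 406.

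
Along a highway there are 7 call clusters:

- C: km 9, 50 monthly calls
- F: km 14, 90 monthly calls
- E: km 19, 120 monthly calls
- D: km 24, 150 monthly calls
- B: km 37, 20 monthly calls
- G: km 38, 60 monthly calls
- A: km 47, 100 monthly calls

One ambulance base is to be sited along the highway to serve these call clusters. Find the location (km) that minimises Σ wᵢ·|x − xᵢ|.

x = 24

For a sum of weighted absolute distances on a line, the optimum is the weighted median (not the mean). Total weight W = 590; half-weight = 295.
Sort by position and accumulate weight:
  km 9 (C, w=50) → cum 50
  km 14 (F, w=90) → cum 140
  km 19 (E, w=120) → cum 260
  km 24 (D, w=150) → cum 410  ≥ 295 → median here
  km 37 (B, w=20) → cum 430
  km 38 (G, w=60) → cum 490
  km 47 (A, w=100) → cum 590
Optimal location: km 24.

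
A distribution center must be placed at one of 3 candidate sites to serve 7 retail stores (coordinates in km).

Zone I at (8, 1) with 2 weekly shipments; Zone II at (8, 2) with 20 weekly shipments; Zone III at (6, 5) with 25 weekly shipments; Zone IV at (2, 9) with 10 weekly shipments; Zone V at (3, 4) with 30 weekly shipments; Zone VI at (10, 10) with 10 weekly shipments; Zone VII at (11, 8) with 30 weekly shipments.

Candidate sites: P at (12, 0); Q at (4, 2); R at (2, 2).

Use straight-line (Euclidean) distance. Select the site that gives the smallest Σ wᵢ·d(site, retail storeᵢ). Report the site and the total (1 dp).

Q, total 694.9 km

Total weighted distance at each candidate:
  P (12, 0): total = 1066.8
  Q (4, 2): total = 694.9
  R (2, 2): total = 831.9
Minimum is at Q with total 694.9 km.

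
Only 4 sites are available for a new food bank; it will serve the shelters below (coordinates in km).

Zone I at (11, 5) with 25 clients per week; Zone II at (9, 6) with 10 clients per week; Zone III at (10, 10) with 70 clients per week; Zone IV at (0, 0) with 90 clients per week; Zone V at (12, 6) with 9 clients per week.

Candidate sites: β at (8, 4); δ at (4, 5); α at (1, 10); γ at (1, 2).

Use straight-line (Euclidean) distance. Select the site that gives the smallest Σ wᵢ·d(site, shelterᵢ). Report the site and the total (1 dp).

Total weighted distance at each candidate:
  β (8, 4): total = 1389.4
  δ (4, 5): total = 1421.5
  α (1, 10): total = 2008.8
  γ (1, 2): total = 1500.0
Minimum is at β with total 1389.4 km.

β, total 1389.4 km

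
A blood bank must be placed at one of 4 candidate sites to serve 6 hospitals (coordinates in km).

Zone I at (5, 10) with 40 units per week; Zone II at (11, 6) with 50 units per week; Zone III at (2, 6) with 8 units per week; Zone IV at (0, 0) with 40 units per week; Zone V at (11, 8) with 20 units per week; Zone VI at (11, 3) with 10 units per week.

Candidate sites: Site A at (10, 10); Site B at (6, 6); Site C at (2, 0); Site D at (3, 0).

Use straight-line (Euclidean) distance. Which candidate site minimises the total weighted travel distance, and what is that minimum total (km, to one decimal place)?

Total weighted distance at each candidate:
  Site A (10, 10): total = 1158.8
  Site B (6, 6): total = 952.3
  Site C (2, 0): total = 1422.1
  Site D (3, 0): total = 1388.3
Minimum is at Site B with total 952.3 km.

Site B, total 952.3 km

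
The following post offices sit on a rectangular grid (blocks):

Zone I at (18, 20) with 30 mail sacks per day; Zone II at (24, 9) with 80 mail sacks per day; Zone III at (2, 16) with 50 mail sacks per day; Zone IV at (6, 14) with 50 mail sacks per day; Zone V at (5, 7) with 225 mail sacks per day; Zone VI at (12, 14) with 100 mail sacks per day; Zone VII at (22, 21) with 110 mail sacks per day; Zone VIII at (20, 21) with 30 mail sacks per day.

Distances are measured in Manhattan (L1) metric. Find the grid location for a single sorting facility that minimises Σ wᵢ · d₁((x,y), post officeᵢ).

Manhattan distance separates: Σwᵢ(|x−xᵢ|+|y−yᵢ|) = Σwᵢ|x−xᵢ| + Σwᵢ|y−yᵢ|, so x and y are optimised independently as 1-D weighted medians.
Total weight W = 675; half = 337.5.
x-coordinate, sorted with cumulative weight:
  x=2 (Zone III, w=50) cum 50
  x=5 (Zone V, w=225) cum 275
  x=6 (Zone IV, w=50) cum 325
  x=12 (Zone VI, w=100) cum 425  ← median
  x=18 (Zone I, w=30) cum 455
  x=20 (Zone VIII, w=30) cum 485
  x=22 (Zone VII, w=110) cum 595
  x=24 (Zone II, w=80) cum 675
⇒ x* = 12
y-coordinate, sorted with cumulative weight:
  y=7 (Zone V, w=225) cum 225
  y=9 (Zone II, w=80) cum 305
  y=14 (Zone IV, w=50) cum 355  ← median
  y=14 (Zone VI, w=100) cum 455
  y=16 (Zone III, w=50) cum 505
  y=20 (Zone I, w=30) cum 535
  y=21 (Zone VII, w=110) cum 645
  y=21 (Zone VIII, w=30) cum 675
⇒ y* = 14

(12, 14)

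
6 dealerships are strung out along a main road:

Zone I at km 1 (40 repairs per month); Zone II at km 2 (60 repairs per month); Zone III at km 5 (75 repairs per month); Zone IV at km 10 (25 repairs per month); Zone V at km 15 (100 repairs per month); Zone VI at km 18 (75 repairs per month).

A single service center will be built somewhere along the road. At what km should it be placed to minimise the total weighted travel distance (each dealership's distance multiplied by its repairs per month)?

For a sum of weighted absolute distances on a line, the optimum is the weighted median (not the mean). Total weight W = 375; half-weight = 187.5.
Sort by position and accumulate weight:
  km 1 (Zone I, w=40) → cum 40
  km 2 (Zone II, w=60) → cum 100
  km 5 (Zone III, w=75) → cum 175
  km 10 (Zone IV, w=25) → cum 200  ≥ 187.5 → median here
  km 15 (Zone V, w=100) → cum 300
  km 18 (Zone VI, w=75) → cum 375
Optimal location: km 10.

x = 10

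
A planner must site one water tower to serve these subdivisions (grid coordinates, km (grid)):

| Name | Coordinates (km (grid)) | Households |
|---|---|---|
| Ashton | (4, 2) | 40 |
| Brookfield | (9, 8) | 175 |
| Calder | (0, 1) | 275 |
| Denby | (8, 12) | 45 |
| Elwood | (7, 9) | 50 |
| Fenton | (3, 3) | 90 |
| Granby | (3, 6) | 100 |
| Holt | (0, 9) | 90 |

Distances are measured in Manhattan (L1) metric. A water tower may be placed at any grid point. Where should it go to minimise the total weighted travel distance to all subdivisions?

(3, 6)

Manhattan distance separates: Σwᵢ(|x−xᵢ|+|y−yᵢ|) = Σwᵢ|x−xᵢ| + Σwᵢ|y−yᵢ|, so x and y are optimised independently as 1-D weighted medians.
Total weight W = 865; half = 432.5.
x-coordinate, sorted with cumulative weight:
  x=0 (Calder, w=275) cum 275
  x=0 (Holt, w=90) cum 365
  x=3 (Fenton, w=90) cum 455  ← median
  x=3 (Granby, w=100) cum 555
  x=4 (Ashton, w=40) cum 595
  x=7 (Elwood, w=50) cum 645
  x=8 (Denby, w=45) cum 690
  x=9 (Brookfield, w=175) cum 865
⇒ x* = 3
y-coordinate, sorted with cumulative weight:
  y=1 (Calder, w=275) cum 275
  y=2 (Ashton, w=40) cum 315
  y=3 (Fenton, w=90) cum 405
  y=6 (Granby, w=100) cum 505  ← median
  y=8 (Brookfield, w=175) cum 680
  y=9 (Elwood, w=50) cum 730
  y=9 (Holt, w=90) cum 820
  y=12 (Denby, w=45) cum 865
⇒ y* = 6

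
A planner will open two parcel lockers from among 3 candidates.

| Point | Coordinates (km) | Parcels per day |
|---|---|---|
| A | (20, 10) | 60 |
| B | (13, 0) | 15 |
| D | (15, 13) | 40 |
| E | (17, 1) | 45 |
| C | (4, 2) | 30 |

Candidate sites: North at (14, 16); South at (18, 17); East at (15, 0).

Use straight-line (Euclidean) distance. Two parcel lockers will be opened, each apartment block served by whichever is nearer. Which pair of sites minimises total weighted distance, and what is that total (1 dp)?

{North, East}, total 1101.6

Evaluate every pair (each demand assigned to the nearer of the two):
  {North, East}: total = 1101.6
  {South, East}: total = 1102.8
  {North, South}: total = 2008.3
Best pair: {North, East} with total 1101.6.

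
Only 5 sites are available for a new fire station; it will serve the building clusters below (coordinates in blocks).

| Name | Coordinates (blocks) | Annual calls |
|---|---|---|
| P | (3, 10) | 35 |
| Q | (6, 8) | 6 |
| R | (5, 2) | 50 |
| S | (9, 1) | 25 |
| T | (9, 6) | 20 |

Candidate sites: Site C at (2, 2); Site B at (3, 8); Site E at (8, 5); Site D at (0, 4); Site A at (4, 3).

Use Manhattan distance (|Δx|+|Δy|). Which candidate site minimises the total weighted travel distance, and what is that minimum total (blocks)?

Site A, total 757 blocks

Total weighted distance at each candidate:
  Site C (2, 2): total = 945
  Site B (3, 8): total = 973
  Site E (8, 5): total = 845
  Site D (0, 4): total = 1245
  Site A (4, 3): total = 757
Minimum is at Site A with total 757 blocks.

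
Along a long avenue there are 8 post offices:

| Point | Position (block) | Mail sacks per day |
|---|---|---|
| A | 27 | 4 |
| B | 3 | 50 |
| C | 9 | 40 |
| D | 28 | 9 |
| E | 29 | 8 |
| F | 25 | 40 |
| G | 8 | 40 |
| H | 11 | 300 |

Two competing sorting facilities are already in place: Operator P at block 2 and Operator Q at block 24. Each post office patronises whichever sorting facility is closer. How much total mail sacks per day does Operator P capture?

The indifferent point is the midpoint (2+24)/2 = 13; post offices left of it (closer to Operator P at 2) go to Operator P, those right go to Operator Q.
  B at 3 (w=50) → Operator P
  G at 8 (w=40) → Operator P
  C at 9 (w=40) → Operator P
  H at 11 (w=300) → Operator P
  F at 25 (w=40) → Operator Q
  A at 27 (w=4) → Operator Q
  D at 28 (w=9) → Operator Q
  E at 29 (w=8) → Operator Q
Operator P captures 430; Operator Q captures 61.

430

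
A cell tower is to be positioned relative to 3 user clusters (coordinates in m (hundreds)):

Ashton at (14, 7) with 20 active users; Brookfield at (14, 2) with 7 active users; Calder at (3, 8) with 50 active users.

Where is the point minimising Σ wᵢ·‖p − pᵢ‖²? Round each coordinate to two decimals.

(6.86, 7.19)

The minimiser of Σwᵢ‖p−pᵢ‖² is the weighted centroid p* = (Σwᵢpᵢ)/(Σwᵢ).
Σwᵢ = 77.
Σwᵢxᵢ = 20·14 + 7·14 + 50·3 = 528.
Σwᵢyᵢ = 20·7 + 7·2 + 50·8 = 554.
x* = 528/77 = 6.86, y* = 554/77 = 7.19.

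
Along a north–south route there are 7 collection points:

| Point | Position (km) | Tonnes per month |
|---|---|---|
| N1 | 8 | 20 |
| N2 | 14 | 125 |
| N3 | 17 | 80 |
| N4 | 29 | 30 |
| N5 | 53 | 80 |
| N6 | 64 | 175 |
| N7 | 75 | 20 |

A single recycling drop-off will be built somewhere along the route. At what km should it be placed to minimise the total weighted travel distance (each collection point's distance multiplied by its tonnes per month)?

For a sum of weighted absolute distances on a line, the optimum is the weighted median (not the mean). Total weight W = 530; half-weight = 265.
Sort by position and accumulate weight:
  km 8 (N1, w=20) → cum 20
  km 14 (N2, w=125) → cum 145
  km 17 (N3, w=80) → cum 225
  km 29 (N4, w=30) → cum 255
  km 53 (N5, w=80) → cum 335  ≥ 265 → median here
  km 64 (N6, w=175) → cum 510
  km 75 (N7, w=20) → cum 530
Optimal location: km 53.

x = 53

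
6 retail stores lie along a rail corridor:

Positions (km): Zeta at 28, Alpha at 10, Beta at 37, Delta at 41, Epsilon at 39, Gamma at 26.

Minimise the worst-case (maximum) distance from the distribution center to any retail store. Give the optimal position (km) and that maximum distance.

The 1-center on a line is the midpoint of the two extreme points: leftmost at 10, rightmost at 41.
Optimal location = (10 + 41)/2 = 25.5; maximum distance = (41 − 10)/2 = 15.5.

location 25.5, max distance 15.5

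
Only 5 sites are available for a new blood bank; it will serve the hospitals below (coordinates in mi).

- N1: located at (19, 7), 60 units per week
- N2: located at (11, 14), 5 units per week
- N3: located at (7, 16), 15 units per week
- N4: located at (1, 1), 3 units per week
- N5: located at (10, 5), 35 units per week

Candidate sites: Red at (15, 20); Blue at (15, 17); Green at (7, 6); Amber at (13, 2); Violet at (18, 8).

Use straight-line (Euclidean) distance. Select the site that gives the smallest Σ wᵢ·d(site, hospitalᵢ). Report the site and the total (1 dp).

Violet, total 689.2 mi

Total weighted distance at each candidate:
  Red (15, 20): total = 1610.5
  Blue (15, 17): total = 1310.9
  Green (7, 6): total = 1051.3
  Amber (13, 2): total = 942.5
  Violet (18, 8): total = 689.2
Minimum is at Violet with total 689.2 mi.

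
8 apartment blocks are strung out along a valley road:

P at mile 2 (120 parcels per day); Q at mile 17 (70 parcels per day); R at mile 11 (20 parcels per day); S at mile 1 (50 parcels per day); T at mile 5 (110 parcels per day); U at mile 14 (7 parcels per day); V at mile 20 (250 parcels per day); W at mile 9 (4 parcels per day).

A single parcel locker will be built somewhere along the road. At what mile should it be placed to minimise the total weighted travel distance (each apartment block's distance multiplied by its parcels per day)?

x = 17

For a sum of weighted absolute distances on a line, the optimum is the weighted median (not the mean). Total weight W = 631; half-weight = 315.5.
Sort by position and accumulate weight:
  mile 1 (S, w=50) → cum 50
  mile 2 (P, w=120) → cum 170
  mile 5 (T, w=110) → cum 280
  mile 9 (W, w=4) → cum 284
  mile 11 (R, w=20) → cum 304
  mile 14 (U, w=7) → cum 311
  mile 17 (Q, w=70) → cum 381  ≥ 315.5 → median here
  mile 20 (V, w=250) → cum 631
Optimal location: mile 17.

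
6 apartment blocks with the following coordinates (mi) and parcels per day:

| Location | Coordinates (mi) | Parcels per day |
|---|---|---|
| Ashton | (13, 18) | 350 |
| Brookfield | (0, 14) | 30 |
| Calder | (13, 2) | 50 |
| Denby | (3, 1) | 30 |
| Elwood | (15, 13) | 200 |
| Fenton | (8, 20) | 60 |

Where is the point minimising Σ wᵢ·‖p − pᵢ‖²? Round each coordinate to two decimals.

The minimiser of Σwᵢ‖p−pᵢ‖² is the weighted centroid p* = (Σwᵢpᵢ)/(Σwᵢ).
Σwᵢ = 720.
Σwᵢxᵢ = 350·13 + 30·0 + 50·13 + 30·3 + 200·15 + 60·8 = 8770.
Σwᵢyᵢ = 350·18 + 30·14 + 50·2 + 30·1 + 200·13 + 60·20 = 10650.
x* = 8770/720 = 12.18, y* = 10650/720 = 14.79.

(12.18, 14.79)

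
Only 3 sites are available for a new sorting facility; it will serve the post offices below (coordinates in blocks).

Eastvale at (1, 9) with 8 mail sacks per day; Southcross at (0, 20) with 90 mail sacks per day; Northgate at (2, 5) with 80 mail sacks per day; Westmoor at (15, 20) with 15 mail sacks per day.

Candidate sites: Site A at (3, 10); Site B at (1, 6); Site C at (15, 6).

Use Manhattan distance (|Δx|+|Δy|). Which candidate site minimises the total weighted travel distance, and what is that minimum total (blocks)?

Site B, total 1954 blocks

Total weighted distance at each candidate:
  Site A (3, 10): total = 2004
  Site B (1, 6): total = 1954
  Site C (15, 6): total = 4076
Minimum is at Site B with total 1954 blocks.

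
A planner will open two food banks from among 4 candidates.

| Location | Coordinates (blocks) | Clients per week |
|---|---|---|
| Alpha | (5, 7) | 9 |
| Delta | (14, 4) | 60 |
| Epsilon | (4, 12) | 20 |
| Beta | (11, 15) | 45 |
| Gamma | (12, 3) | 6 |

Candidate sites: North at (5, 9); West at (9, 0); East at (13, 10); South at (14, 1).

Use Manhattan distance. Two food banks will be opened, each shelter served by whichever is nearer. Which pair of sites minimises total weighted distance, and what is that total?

Evaluate every pair (each demand assigned to the nearer of the two):
  {East, South}: total = 838
  {North, South}: total = 842
  {North, East}: total = 881
  {West, East}: total = 1090
  {North, West}: total = 1214
  {West, South}: total = 1408
Best pair: {East, South} with total 838.

{East, South}, total 838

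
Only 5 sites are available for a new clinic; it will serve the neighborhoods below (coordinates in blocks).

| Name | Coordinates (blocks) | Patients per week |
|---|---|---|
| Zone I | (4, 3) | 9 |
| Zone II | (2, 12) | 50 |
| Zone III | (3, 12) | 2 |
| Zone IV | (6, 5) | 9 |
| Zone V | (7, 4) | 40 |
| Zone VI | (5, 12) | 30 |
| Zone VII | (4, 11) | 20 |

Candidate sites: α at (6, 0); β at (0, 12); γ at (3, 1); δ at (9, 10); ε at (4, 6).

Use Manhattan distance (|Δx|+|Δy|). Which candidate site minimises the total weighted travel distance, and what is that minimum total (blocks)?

ε, total 978 blocks

Total weighted distance at each candidate:
  α (6, 0): total = 1770
  β (0, 12): total = 1190
  γ (3, 1): total = 1602
  δ (9, 10): total = 1266
  ε (4, 6): total = 978
Minimum is at ε with total 978 blocks.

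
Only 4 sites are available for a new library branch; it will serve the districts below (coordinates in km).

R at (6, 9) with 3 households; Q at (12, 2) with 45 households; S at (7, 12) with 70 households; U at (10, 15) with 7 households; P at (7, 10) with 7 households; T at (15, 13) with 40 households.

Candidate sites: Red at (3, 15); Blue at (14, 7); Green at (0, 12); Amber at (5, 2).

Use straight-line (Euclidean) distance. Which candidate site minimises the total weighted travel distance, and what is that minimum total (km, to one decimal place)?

Total weighted distance at each candidate:
  Red (3, 15): total = 1662.1
  Blue (14, 7): total = 1228.5
  Green (0, 12): total = 1938.4
  Amber (5, 2): total = 1799.9
Minimum is at Blue with total 1228.5 km.

Blue, total 1228.5 km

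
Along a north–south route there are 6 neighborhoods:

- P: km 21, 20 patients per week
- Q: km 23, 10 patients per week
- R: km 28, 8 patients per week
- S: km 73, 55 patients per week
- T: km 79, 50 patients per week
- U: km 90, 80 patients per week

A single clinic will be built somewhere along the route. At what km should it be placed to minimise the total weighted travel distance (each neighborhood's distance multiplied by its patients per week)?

x = 79

For a sum of weighted absolute distances on a line, the optimum is the weighted median (not the mean). Total weight W = 223; half-weight = 111.5.
Sort by position and accumulate weight:
  km 21 (P, w=20) → cum 20
  km 23 (Q, w=10) → cum 30
  km 28 (R, w=8) → cum 38
  km 73 (S, w=55) → cum 93
  km 79 (T, w=50) → cum 143  ≥ 111.5 → median here
  km 90 (U, w=80) → cum 223
Optimal location: km 79.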